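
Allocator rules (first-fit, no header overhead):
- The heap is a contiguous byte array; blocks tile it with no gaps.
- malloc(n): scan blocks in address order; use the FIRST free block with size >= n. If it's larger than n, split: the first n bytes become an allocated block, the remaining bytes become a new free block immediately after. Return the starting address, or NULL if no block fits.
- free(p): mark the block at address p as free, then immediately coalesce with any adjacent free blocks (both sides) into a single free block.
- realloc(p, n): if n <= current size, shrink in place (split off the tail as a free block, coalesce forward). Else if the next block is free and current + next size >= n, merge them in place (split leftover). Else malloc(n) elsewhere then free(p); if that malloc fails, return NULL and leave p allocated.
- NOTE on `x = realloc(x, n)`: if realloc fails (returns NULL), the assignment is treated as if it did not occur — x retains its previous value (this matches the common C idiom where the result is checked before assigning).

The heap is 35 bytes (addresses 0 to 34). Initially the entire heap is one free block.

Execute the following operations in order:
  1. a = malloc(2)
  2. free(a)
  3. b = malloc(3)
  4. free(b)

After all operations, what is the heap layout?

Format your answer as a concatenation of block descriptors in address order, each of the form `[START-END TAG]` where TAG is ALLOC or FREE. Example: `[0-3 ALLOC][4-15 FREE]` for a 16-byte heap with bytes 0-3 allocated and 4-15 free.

Op 1: a = malloc(2) -> a = 0; heap: [0-1 ALLOC][2-34 FREE]
Op 2: free(a) -> (freed a); heap: [0-34 FREE]
Op 3: b = malloc(3) -> b = 0; heap: [0-2 ALLOC][3-34 FREE]
Op 4: free(b) -> (freed b); heap: [0-34 FREE]

Answer: [0-34 FREE]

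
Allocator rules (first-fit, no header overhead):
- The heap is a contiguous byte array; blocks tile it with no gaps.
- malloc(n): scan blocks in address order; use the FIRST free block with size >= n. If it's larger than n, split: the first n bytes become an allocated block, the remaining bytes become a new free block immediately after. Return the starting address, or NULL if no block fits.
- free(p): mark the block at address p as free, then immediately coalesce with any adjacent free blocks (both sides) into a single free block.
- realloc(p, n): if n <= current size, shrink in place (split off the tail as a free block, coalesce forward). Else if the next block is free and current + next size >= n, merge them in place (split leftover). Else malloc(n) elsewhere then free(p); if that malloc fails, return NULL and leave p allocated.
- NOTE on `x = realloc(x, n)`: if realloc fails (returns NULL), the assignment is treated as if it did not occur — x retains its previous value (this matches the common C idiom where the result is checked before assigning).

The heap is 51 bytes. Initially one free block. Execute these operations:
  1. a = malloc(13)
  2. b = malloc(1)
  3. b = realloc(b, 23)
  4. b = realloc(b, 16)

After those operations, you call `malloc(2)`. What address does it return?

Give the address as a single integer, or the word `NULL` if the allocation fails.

Op 1: a = malloc(13) -> a = 0; heap: [0-12 ALLOC][13-50 FREE]
Op 2: b = malloc(1) -> b = 13; heap: [0-12 ALLOC][13-13 ALLOC][14-50 FREE]
Op 3: b = realloc(b, 23) -> b = 13; heap: [0-12 ALLOC][13-35 ALLOC][36-50 FREE]
Op 4: b = realloc(b, 16) -> b = 13; heap: [0-12 ALLOC][13-28 ALLOC][29-50 FREE]
malloc(2): first-fit scan over [0-12 ALLOC][13-28 ALLOC][29-50 FREE] -> 29

Answer: 29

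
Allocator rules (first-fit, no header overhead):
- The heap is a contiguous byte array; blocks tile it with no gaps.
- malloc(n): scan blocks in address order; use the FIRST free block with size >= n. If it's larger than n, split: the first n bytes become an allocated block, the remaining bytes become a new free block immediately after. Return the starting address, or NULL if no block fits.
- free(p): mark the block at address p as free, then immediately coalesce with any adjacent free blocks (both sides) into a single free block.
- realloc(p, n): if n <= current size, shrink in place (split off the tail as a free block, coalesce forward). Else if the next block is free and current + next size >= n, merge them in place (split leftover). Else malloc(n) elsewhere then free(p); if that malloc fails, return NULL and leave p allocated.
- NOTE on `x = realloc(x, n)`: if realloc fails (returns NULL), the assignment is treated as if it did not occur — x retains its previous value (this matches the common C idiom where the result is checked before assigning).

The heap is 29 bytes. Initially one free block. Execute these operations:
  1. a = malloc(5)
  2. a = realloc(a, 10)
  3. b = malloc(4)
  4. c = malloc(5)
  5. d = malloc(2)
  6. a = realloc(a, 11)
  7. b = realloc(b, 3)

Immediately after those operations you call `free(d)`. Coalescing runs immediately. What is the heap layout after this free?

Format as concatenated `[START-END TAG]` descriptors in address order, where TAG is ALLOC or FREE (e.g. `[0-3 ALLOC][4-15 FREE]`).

Op 1: a = malloc(5) -> a = 0; heap: [0-4 ALLOC][5-28 FREE]
Op 2: a = realloc(a, 10) -> a = 0; heap: [0-9 ALLOC][10-28 FREE]
Op 3: b = malloc(4) -> b = 10; heap: [0-9 ALLOC][10-13 ALLOC][14-28 FREE]
Op 4: c = malloc(5) -> c = 14; heap: [0-9 ALLOC][10-13 ALLOC][14-18 ALLOC][19-28 FREE]
Op 5: d = malloc(2) -> d = 19; heap: [0-9 ALLOC][10-13 ALLOC][14-18 ALLOC][19-20 ALLOC][21-28 FREE]
Op 6: a = realloc(a, 11) -> NULL (a unchanged); heap: [0-9 ALLOC][10-13 ALLOC][14-18 ALLOC][19-20 ALLOC][21-28 FREE]
Op 7: b = realloc(b, 3) -> b = 10; heap: [0-9 ALLOC][10-12 ALLOC][13-13 FREE][14-18 ALLOC][19-20 ALLOC][21-28 FREE]
free(d): d = 19 -> block [19-20 ALLOC]; mark free, coalesce with adjacent free neighbors -> [0-9 ALLOC][10-12 ALLOC][13-13 FREE][14-18 ALLOC][19-28 FREE]

Answer: [0-9 ALLOC][10-12 ALLOC][13-13 FREE][14-18 ALLOC][19-28 FREE]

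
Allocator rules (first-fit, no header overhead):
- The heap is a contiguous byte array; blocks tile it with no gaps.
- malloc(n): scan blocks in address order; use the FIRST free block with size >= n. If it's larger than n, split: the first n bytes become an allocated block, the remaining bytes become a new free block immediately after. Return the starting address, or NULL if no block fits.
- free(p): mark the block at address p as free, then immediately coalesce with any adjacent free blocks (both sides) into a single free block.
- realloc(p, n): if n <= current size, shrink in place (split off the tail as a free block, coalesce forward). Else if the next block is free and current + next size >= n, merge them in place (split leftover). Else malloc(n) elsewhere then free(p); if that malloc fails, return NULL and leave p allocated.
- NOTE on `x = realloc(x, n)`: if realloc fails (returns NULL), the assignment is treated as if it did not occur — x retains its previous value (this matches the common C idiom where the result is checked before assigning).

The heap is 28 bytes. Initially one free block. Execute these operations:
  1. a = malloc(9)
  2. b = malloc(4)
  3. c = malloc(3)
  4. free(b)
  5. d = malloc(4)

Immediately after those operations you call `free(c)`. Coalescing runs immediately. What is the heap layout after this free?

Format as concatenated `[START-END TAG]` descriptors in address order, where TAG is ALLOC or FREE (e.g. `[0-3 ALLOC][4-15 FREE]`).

Answer: [0-8 ALLOC][9-12 ALLOC][13-27 FREE]

Derivation:
Op 1: a = malloc(9) -> a = 0; heap: [0-8 ALLOC][9-27 FREE]
Op 2: b = malloc(4) -> b = 9; heap: [0-8 ALLOC][9-12 ALLOC][13-27 FREE]
Op 3: c = malloc(3) -> c = 13; heap: [0-8 ALLOC][9-12 ALLOC][13-15 ALLOC][16-27 FREE]
Op 4: free(b) -> (freed b); heap: [0-8 ALLOC][9-12 FREE][13-15 ALLOC][16-27 FREE]
Op 5: d = malloc(4) -> d = 9; heap: [0-8 ALLOC][9-12 ALLOC][13-15 ALLOC][16-27 FREE]
free(c): c = 13 -> block [13-15 ALLOC]; mark free, coalesce with adjacent free neighbors -> [0-8 ALLOC][9-12 ALLOC][13-27 FREE]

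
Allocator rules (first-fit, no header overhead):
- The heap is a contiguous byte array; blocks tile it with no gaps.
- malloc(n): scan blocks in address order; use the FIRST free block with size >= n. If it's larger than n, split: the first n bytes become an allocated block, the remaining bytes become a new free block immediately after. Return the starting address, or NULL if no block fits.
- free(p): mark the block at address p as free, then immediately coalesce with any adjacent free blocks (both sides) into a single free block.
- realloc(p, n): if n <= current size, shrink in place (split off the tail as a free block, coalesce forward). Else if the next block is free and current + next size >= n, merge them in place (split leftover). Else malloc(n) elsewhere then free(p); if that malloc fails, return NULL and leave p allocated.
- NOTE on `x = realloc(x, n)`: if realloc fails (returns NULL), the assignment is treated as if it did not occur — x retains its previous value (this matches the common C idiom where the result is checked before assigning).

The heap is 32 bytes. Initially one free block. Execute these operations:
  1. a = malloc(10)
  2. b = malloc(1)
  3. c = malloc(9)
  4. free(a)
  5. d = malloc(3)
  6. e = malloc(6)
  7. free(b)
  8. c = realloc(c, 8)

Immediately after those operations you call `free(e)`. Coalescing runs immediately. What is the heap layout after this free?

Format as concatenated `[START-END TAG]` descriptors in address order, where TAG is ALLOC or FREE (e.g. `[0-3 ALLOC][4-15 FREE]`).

Op 1: a = malloc(10) -> a = 0; heap: [0-9 ALLOC][10-31 FREE]
Op 2: b = malloc(1) -> b = 10; heap: [0-9 ALLOC][10-10 ALLOC][11-31 FREE]
Op 3: c = malloc(9) -> c = 11; heap: [0-9 ALLOC][10-10 ALLOC][11-19 ALLOC][20-31 FREE]
Op 4: free(a) -> (freed a); heap: [0-9 FREE][10-10 ALLOC][11-19 ALLOC][20-31 FREE]
Op 5: d = malloc(3) -> d = 0; heap: [0-2 ALLOC][3-9 FREE][10-10 ALLOC][11-19 ALLOC][20-31 FREE]
Op 6: e = malloc(6) -> e = 3; heap: [0-2 ALLOC][3-8 ALLOC][9-9 FREE][10-10 ALLOC][11-19 ALLOC][20-31 FREE]
Op 7: free(b) -> (freed b); heap: [0-2 ALLOC][3-8 ALLOC][9-10 FREE][11-19 ALLOC][20-31 FREE]
Op 8: c = realloc(c, 8) -> c = 11; heap: [0-2 ALLOC][3-8 ALLOC][9-10 FREE][11-18 ALLOC][19-31 FREE]
free(e): e = 3 -> block [3-8 ALLOC]; mark free, coalesce with adjacent free neighbors -> [0-2 ALLOC][3-10 FREE][11-18 ALLOC][19-31 FREE]

Answer: [0-2 ALLOC][3-10 FREE][11-18 ALLOC][19-31 FREE]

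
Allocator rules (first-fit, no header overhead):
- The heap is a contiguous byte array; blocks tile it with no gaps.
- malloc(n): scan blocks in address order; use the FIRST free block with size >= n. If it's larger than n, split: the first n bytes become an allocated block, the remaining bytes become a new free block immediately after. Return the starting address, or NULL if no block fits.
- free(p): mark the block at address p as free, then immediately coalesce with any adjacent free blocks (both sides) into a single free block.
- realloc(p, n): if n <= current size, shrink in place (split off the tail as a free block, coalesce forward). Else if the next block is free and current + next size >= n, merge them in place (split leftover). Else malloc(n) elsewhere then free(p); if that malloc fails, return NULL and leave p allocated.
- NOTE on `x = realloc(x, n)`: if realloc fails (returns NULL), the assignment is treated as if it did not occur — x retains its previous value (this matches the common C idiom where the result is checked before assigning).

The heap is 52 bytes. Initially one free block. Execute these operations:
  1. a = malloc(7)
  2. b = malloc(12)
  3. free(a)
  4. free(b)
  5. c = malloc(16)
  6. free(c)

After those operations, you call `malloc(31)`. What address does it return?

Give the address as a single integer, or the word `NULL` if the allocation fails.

Op 1: a = malloc(7) -> a = 0; heap: [0-6 ALLOC][7-51 FREE]
Op 2: b = malloc(12) -> b = 7; heap: [0-6 ALLOC][7-18 ALLOC][19-51 FREE]
Op 3: free(a) -> (freed a); heap: [0-6 FREE][7-18 ALLOC][19-51 FREE]
Op 4: free(b) -> (freed b); heap: [0-51 FREE]
Op 5: c = malloc(16) -> c = 0; heap: [0-15 ALLOC][16-51 FREE]
Op 6: free(c) -> (freed c); heap: [0-51 FREE]
malloc(31): first-fit scan over [0-51 FREE] -> 0

Answer: 0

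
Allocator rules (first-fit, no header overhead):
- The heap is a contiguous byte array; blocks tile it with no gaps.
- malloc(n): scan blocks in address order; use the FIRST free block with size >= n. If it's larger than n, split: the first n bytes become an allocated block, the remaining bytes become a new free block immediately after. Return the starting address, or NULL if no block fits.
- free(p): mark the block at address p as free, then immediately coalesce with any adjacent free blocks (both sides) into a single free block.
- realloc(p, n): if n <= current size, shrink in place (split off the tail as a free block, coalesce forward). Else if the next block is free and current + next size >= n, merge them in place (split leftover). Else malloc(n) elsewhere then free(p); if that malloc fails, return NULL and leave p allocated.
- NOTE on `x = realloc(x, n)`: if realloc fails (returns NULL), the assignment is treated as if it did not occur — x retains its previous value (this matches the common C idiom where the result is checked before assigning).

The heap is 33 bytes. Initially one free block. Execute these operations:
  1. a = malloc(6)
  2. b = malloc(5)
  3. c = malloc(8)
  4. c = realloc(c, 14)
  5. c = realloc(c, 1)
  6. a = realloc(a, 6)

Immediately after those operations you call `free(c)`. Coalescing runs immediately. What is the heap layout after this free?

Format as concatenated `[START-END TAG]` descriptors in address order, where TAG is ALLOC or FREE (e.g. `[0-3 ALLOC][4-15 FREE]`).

Op 1: a = malloc(6) -> a = 0; heap: [0-5 ALLOC][6-32 FREE]
Op 2: b = malloc(5) -> b = 6; heap: [0-5 ALLOC][6-10 ALLOC][11-32 FREE]
Op 3: c = malloc(8) -> c = 11; heap: [0-5 ALLOC][6-10 ALLOC][11-18 ALLOC][19-32 FREE]
Op 4: c = realloc(c, 14) -> c = 11; heap: [0-5 ALLOC][6-10 ALLOC][11-24 ALLOC][25-32 FREE]
Op 5: c = realloc(c, 1) -> c = 11; heap: [0-5 ALLOC][6-10 ALLOC][11-11 ALLOC][12-32 FREE]
Op 6: a = realloc(a, 6) -> a = 0; heap: [0-5 ALLOC][6-10 ALLOC][11-11 ALLOC][12-32 FREE]
free(c): c = 11 -> block [11-11 ALLOC]; mark free, coalesce with adjacent free neighbors -> [0-5 ALLOC][6-10 ALLOC][11-32 FREE]

Answer: [0-5 ALLOC][6-10 ALLOC][11-32 FREE]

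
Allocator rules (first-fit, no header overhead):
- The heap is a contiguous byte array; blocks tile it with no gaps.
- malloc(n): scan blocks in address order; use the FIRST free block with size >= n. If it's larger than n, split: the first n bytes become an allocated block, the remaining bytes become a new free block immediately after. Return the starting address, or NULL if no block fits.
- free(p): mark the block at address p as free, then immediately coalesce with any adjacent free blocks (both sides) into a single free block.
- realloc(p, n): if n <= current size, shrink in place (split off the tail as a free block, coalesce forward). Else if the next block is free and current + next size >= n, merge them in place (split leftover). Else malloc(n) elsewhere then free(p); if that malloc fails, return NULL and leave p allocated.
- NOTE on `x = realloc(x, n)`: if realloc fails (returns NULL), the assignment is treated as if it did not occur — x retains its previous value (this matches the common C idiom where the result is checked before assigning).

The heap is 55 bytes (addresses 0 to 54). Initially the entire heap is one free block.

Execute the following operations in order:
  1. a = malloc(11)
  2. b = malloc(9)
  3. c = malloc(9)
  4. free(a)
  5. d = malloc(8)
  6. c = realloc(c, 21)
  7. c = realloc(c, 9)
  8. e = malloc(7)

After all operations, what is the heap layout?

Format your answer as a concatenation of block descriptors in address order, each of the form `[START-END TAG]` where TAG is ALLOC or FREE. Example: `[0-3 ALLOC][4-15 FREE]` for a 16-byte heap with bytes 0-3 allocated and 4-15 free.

Op 1: a = malloc(11) -> a = 0; heap: [0-10 ALLOC][11-54 FREE]
Op 2: b = malloc(9) -> b = 11; heap: [0-10 ALLOC][11-19 ALLOC][20-54 FREE]
Op 3: c = malloc(9) -> c = 20; heap: [0-10 ALLOC][11-19 ALLOC][20-28 ALLOC][29-54 FREE]
Op 4: free(a) -> (freed a); heap: [0-10 FREE][11-19 ALLOC][20-28 ALLOC][29-54 FREE]
Op 5: d = malloc(8) -> d = 0; heap: [0-7 ALLOC][8-10 FREE][11-19 ALLOC][20-28 ALLOC][29-54 FREE]
Op 6: c = realloc(c, 21) -> c = 20; heap: [0-7 ALLOC][8-10 FREE][11-19 ALLOC][20-40 ALLOC][41-54 FREE]
Op 7: c = realloc(c, 9) -> c = 20; heap: [0-7 ALLOC][8-10 FREE][11-19 ALLOC][20-28 ALLOC][29-54 FREE]
Op 8: e = malloc(7) -> e = 29; heap: [0-7 ALLOC][8-10 FREE][11-19 ALLOC][20-28 ALLOC][29-35 ALLOC][36-54 FREE]

Answer: [0-7 ALLOC][8-10 FREE][11-19 ALLOC][20-28 ALLOC][29-35 ALLOC][36-54 FREE]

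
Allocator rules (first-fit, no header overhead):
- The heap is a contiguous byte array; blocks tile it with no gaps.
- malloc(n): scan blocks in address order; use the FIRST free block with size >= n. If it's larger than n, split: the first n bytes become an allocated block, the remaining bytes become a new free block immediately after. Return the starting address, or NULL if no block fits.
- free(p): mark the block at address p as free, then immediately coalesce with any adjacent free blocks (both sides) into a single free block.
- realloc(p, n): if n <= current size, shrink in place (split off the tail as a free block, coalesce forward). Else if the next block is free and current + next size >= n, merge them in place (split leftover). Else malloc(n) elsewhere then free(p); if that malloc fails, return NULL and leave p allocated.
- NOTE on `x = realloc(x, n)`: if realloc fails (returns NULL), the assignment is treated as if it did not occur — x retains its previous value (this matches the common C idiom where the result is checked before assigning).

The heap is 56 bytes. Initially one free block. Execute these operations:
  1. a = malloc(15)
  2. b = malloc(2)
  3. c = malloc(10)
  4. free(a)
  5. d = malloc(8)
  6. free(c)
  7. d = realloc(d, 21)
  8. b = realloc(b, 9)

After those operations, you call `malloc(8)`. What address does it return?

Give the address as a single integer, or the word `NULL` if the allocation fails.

Answer: 9

Derivation:
Op 1: a = malloc(15) -> a = 0; heap: [0-14 ALLOC][15-55 FREE]
Op 2: b = malloc(2) -> b = 15; heap: [0-14 ALLOC][15-16 ALLOC][17-55 FREE]
Op 3: c = malloc(10) -> c = 17; heap: [0-14 ALLOC][15-16 ALLOC][17-26 ALLOC][27-55 FREE]
Op 4: free(a) -> (freed a); heap: [0-14 FREE][15-16 ALLOC][17-26 ALLOC][27-55 FREE]
Op 5: d = malloc(8) -> d = 0; heap: [0-7 ALLOC][8-14 FREE][15-16 ALLOC][17-26 ALLOC][27-55 FREE]
Op 6: free(c) -> (freed c); heap: [0-7 ALLOC][8-14 FREE][15-16 ALLOC][17-55 FREE]
Op 7: d = realloc(d, 21) -> d = 17; heap: [0-14 FREE][15-16 ALLOC][17-37 ALLOC][38-55 FREE]
Op 8: b = realloc(b, 9) -> b = 0; heap: [0-8 ALLOC][9-16 FREE][17-37 ALLOC][38-55 FREE]
malloc(8): first-fit scan over [0-8 ALLOC][9-16 FREE][17-37 ALLOC][38-55 FREE] -> 9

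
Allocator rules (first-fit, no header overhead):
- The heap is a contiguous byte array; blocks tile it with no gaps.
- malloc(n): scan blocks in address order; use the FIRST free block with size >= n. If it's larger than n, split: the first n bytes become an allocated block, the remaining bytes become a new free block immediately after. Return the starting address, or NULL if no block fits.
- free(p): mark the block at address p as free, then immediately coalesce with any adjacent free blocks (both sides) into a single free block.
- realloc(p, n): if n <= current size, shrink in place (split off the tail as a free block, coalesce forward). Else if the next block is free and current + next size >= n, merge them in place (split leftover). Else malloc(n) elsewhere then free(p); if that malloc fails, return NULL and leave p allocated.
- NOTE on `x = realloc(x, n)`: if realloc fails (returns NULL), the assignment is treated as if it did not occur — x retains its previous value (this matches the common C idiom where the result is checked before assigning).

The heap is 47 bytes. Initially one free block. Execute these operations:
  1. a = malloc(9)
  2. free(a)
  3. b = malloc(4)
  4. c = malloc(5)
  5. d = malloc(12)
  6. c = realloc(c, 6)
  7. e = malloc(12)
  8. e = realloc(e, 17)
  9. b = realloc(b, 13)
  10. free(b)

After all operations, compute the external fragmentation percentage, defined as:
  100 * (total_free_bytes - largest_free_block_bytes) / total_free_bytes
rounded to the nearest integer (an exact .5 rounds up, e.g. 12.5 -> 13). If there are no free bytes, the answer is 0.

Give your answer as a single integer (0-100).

Answer: 25

Derivation:
Op 1: a = malloc(9) -> a = 0; heap: [0-8 ALLOC][9-46 FREE]
Op 2: free(a) -> (freed a); heap: [0-46 FREE]
Op 3: b = malloc(4) -> b = 0; heap: [0-3 ALLOC][4-46 FREE]
Op 4: c = malloc(5) -> c = 4; heap: [0-3 ALLOC][4-8 ALLOC][9-46 FREE]
Op 5: d = malloc(12) -> d = 9; heap: [0-3 ALLOC][4-8 ALLOC][9-20 ALLOC][21-46 FREE]
Op 6: c = realloc(c, 6) -> c = 21; heap: [0-3 ALLOC][4-8 FREE][9-20 ALLOC][21-26 ALLOC][27-46 FREE]
Op 7: e = malloc(12) -> e = 27; heap: [0-3 ALLOC][4-8 FREE][9-20 ALLOC][21-26 ALLOC][27-38 ALLOC][39-46 FREE]
Op 8: e = realloc(e, 17) -> e = 27; heap: [0-3 ALLOC][4-8 FREE][9-20 ALLOC][21-26 ALLOC][27-43 ALLOC][44-46 FREE]
Op 9: b = realloc(b, 13) -> NULL (b unchanged); heap: [0-3 ALLOC][4-8 FREE][9-20 ALLOC][21-26 ALLOC][27-43 ALLOC][44-46 FREE]
Op 10: free(b) -> (freed b); heap: [0-8 FREE][9-20 ALLOC][21-26 ALLOC][27-43 ALLOC][44-46 FREE]
Free blocks: [9 3] total_free=12 largest=9 -> 100*(12-9)/12 = 300/12 = 25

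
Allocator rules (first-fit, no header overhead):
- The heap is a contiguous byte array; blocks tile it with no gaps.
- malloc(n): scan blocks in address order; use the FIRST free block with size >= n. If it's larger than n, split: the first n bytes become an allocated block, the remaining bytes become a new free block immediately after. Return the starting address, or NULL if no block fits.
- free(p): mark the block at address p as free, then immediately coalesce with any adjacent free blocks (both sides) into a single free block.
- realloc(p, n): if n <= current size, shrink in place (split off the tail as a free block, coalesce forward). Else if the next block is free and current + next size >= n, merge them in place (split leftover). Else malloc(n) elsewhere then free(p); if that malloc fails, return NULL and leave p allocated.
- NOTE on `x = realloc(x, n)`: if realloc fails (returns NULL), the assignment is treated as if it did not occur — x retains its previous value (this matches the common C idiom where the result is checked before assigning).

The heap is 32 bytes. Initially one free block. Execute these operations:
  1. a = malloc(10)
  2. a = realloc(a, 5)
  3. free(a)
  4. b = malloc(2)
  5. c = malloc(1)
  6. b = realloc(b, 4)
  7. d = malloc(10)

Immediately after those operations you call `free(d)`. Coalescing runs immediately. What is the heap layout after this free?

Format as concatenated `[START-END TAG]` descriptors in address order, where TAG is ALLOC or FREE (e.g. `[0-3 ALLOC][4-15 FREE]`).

Answer: [0-1 FREE][2-2 ALLOC][3-6 ALLOC][7-31 FREE]

Derivation:
Op 1: a = malloc(10) -> a = 0; heap: [0-9 ALLOC][10-31 FREE]
Op 2: a = realloc(a, 5) -> a = 0; heap: [0-4 ALLOC][5-31 FREE]
Op 3: free(a) -> (freed a); heap: [0-31 FREE]
Op 4: b = malloc(2) -> b = 0; heap: [0-1 ALLOC][2-31 FREE]
Op 5: c = malloc(1) -> c = 2; heap: [0-1 ALLOC][2-2 ALLOC][3-31 FREE]
Op 6: b = realloc(b, 4) -> b = 3; heap: [0-1 FREE][2-2 ALLOC][3-6 ALLOC][7-31 FREE]
Op 7: d = malloc(10) -> d = 7; heap: [0-1 FREE][2-2 ALLOC][3-6 ALLOC][7-16 ALLOC][17-31 FREE]
free(d): d = 7 -> block [7-16 ALLOC]; mark free, coalesce with adjacent free neighbors -> [0-1 FREE][2-2 ALLOC][3-6 ALLOC][7-31 FREE]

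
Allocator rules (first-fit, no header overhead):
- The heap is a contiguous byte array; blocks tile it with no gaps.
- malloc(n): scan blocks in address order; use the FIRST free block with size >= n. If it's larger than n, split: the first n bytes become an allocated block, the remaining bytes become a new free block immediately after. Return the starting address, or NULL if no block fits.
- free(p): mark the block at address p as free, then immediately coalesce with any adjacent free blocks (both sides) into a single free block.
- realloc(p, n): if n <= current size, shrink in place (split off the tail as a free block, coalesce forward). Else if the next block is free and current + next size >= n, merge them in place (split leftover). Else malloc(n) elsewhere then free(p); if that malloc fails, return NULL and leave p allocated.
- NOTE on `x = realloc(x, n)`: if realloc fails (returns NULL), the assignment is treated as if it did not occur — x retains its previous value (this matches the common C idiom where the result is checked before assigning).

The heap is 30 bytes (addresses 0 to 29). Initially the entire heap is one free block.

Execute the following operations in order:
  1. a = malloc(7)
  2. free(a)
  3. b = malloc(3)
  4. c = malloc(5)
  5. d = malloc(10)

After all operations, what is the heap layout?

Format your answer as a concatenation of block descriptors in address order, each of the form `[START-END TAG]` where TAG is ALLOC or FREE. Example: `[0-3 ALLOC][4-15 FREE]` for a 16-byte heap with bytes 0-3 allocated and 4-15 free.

Answer: [0-2 ALLOC][3-7 ALLOC][8-17 ALLOC][18-29 FREE]

Derivation:
Op 1: a = malloc(7) -> a = 0; heap: [0-6 ALLOC][7-29 FREE]
Op 2: free(a) -> (freed a); heap: [0-29 FREE]
Op 3: b = malloc(3) -> b = 0; heap: [0-2 ALLOC][3-29 FREE]
Op 4: c = malloc(5) -> c = 3; heap: [0-2 ALLOC][3-7 ALLOC][8-29 FREE]
Op 5: d = malloc(10) -> d = 8; heap: [0-2 ALLOC][3-7 ALLOC][8-17 ALLOC][18-29 FREE]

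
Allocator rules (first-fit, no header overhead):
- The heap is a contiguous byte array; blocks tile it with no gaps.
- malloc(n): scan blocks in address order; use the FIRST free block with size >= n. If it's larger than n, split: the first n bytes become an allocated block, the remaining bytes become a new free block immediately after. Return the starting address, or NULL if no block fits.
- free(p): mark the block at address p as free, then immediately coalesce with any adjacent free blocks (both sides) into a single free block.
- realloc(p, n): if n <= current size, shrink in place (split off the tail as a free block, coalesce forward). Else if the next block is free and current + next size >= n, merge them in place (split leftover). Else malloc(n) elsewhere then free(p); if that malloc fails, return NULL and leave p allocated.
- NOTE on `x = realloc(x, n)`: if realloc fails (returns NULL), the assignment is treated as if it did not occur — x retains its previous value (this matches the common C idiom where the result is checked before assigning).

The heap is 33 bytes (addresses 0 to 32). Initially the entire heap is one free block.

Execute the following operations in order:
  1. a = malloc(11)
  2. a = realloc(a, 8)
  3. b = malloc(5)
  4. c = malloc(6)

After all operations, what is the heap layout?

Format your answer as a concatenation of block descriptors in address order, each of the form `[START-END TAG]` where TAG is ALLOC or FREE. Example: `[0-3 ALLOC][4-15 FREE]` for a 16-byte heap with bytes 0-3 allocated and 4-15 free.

Answer: [0-7 ALLOC][8-12 ALLOC][13-18 ALLOC][19-32 FREE]

Derivation:
Op 1: a = malloc(11) -> a = 0; heap: [0-10 ALLOC][11-32 FREE]
Op 2: a = realloc(a, 8) -> a = 0; heap: [0-7 ALLOC][8-32 FREE]
Op 3: b = malloc(5) -> b = 8; heap: [0-7 ALLOC][8-12 ALLOC][13-32 FREE]
Op 4: c = malloc(6) -> c = 13; heap: [0-7 ALLOC][8-12 ALLOC][13-18 ALLOC][19-32 FREE]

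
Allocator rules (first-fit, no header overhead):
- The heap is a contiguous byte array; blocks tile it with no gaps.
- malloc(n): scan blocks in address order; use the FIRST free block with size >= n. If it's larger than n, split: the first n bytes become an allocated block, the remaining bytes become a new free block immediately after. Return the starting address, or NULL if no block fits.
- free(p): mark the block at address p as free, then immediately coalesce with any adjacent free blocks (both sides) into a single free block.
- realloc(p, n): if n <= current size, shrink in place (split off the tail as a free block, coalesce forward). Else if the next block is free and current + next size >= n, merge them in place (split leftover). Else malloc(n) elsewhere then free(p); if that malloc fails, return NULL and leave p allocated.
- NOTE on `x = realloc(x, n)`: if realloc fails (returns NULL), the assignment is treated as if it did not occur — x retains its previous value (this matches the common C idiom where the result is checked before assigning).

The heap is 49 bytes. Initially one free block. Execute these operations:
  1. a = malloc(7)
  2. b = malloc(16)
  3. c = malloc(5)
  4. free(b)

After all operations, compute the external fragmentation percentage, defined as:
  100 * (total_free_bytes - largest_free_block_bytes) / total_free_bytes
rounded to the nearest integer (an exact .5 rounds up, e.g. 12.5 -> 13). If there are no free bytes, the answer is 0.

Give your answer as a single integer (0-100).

Op 1: a = malloc(7) -> a = 0; heap: [0-6 ALLOC][7-48 FREE]
Op 2: b = malloc(16) -> b = 7; heap: [0-6 ALLOC][7-22 ALLOC][23-48 FREE]
Op 3: c = malloc(5) -> c = 23; heap: [0-6 ALLOC][7-22 ALLOC][23-27 ALLOC][28-48 FREE]
Op 4: free(b) -> (freed b); heap: [0-6 ALLOC][7-22 FREE][23-27 ALLOC][28-48 FREE]
Free blocks: [16 21] total_free=37 largest=21 -> 100*(37-21)/37 = 1600/37 ≈ 43.243 -> rounds to 43

Answer: 43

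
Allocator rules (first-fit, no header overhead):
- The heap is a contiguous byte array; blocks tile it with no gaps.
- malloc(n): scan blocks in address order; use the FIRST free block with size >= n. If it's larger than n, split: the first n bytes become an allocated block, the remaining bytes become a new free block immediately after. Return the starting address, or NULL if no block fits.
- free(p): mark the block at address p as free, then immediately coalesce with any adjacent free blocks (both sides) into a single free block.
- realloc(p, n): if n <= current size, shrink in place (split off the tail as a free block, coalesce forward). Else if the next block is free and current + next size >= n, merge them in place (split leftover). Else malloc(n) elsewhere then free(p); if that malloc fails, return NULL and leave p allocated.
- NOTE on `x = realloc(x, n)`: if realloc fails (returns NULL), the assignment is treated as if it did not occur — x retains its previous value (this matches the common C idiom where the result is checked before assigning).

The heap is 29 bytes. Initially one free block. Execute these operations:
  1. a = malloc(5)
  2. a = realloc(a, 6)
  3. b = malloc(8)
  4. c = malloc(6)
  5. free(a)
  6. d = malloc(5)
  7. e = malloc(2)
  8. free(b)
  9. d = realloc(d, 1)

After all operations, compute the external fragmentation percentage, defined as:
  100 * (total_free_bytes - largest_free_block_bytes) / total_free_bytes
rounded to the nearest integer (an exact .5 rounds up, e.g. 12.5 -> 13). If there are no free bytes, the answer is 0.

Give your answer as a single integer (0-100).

Answer: 35

Derivation:
Op 1: a = malloc(5) -> a = 0; heap: [0-4 ALLOC][5-28 FREE]
Op 2: a = realloc(a, 6) -> a = 0; heap: [0-5 ALLOC][6-28 FREE]
Op 3: b = malloc(8) -> b = 6; heap: [0-5 ALLOC][6-13 ALLOC][14-28 FREE]
Op 4: c = malloc(6) -> c = 14; heap: [0-5 ALLOC][6-13 ALLOC][14-19 ALLOC][20-28 FREE]
Op 5: free(a) -> (freed a); heap: [0-5 FREE][6-13 ALLOC][14-19 ALLOC][20-28 FREE]
Op 6: d = malloc(5) -> d = 0; heap: [0-4 ALLOC][5-5 FREE][6-13 ALLOC][14-19 ALLOC][20-28 FREE]
Op 7: e = malloc(2) -> e = 20; heap: [0-4 ALLOC][5-5 FREE][6-13 ALLOC][14-19 ALLOC][20-21 ALLOC][22-28 FREE]
Op 8: free(b) -> (freed b); heap: [0-4 ALLOC][5-13 FREE][14-19 ALLOC][20-21 ALLOC][22-28 FREE]
Op 9: d = realloc(d, 1) -> d = 0; heap: [0-0 ALLOC][1-13 FREE][14-19 ALLOC][20-21 ALLOC][22-28 FREE]
Free blocks: [13 7] total_free=20 largest=13 -> 100*(20-13)/20 = 700/20 = 35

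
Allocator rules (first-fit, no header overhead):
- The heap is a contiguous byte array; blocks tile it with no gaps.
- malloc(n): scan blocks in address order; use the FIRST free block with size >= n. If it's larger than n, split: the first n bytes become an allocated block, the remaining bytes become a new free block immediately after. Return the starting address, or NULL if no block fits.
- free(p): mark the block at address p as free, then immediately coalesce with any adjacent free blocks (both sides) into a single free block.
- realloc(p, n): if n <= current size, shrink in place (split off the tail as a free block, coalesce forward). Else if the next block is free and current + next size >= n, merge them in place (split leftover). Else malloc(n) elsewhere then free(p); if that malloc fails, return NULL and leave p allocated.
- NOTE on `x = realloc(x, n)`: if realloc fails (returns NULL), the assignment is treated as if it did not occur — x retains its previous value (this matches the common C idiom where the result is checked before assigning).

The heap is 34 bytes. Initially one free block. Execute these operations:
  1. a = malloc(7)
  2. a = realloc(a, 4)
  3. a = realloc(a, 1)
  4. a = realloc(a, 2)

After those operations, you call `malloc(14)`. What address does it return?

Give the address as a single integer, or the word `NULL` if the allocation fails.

Op 1: a = malloc(7) -> a = 0; heap: [0-6 ALLOC][7-33 FREE]
Op 2: a = realloc(a, 4) -> a = 0; heap: [0-3 ALLOC][4-33 FREE]
Op 3: a = realloc(a, 1) -> a = 0; heap: [0-0 ALLOC][1-33 FREE]
Op 4: a = realloc(a, 2) -> a = 0; heap: [0-1 ALLOC][2-33 FREE]
malloc(14): first-fit scan over [0-1 ALLOC][2-33 FREE] -> 2

Answer: 2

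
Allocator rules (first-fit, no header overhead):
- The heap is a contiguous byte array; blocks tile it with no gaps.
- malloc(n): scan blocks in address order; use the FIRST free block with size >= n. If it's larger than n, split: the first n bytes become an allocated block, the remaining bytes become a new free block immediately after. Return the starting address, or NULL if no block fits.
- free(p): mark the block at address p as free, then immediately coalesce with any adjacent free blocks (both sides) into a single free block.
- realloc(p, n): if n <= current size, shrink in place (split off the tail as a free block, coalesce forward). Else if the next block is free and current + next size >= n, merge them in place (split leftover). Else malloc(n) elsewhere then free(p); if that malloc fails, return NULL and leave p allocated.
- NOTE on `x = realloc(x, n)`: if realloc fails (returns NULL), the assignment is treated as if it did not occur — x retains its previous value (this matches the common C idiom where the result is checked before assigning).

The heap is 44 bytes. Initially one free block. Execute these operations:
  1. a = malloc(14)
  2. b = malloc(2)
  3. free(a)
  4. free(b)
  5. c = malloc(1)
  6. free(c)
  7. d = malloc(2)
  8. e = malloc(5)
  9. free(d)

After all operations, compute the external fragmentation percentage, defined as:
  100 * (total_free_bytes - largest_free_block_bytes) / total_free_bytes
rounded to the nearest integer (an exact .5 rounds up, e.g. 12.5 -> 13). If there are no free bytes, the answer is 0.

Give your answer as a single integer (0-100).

Answer: 5

Derivation:
Op 1: a = malloc(14) -> a = 0; heap: [0-13 ALLOC][14-43 FREE]
Op 2: b = malloc(2) -> b = 14; heap: [0-13 ALLOC][14-15 ALLOC][16-43 FREE]
Op 3: free(a) -> (freed a); heap: [0-13 FREE][14-15 ALLOC][16-43 FREE]
Op 4: free(b) -> (freed b); heap: [0-43 FREE]
Op 5: c = malloc(1) -> c = 0; heap: [0-0 ALLOC][1-43 FREE]
Op 6: free(c) -> (freed c); heap: [0-43 FREE]
Op 7: d = malloc(2) -> d = 0; heap: [0-1 ALLOC][2-43 FREE]
Op 8: e = malloc(5) -> e = 2; heap: [0-1 ALLOC][2-6 ALLOC][7-43 FREE]
Op 9: free(d) -> (freed d); heap: [0-1 FREE][2-6 ALLOC][7-43 FREE]
Free blocks: [2 37] total_free=39 largest=37 -> 100*(39-37)/39 = 200/39 ≈ 5.128 -> rounds to 5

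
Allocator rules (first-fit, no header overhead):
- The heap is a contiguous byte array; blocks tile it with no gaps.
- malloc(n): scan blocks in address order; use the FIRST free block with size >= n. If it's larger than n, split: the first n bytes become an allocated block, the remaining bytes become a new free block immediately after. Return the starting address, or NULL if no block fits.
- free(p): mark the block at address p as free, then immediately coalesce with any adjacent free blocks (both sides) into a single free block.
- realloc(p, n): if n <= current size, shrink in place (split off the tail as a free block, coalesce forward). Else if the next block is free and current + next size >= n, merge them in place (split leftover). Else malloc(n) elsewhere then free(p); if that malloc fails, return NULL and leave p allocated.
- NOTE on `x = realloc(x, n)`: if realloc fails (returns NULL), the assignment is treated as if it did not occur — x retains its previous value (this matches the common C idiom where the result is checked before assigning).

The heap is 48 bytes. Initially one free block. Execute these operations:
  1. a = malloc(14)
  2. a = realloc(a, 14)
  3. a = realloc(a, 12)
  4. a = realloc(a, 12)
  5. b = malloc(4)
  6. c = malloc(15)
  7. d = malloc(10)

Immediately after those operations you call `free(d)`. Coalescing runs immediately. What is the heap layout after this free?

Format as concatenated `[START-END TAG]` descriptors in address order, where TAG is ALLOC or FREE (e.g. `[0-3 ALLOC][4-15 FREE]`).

Answer: [0-11 ALLOC][12-15 ALLOC][16-30 ALLOC][31-47 FREE]

Derivation:
Op 1: a = malloc(14) -> a = 0; heap: [0-13 ALLOC][14-47 FREE]
Op 2: a = realloc(a, 14) -> a = 0; heap: [0-13 ALLOC][14-47 FREE]
Op 3: a = realloc(a, 12) -> a = 0; heap: [0-11 ALLOC][12-47 FREE]
Op 4: a = realloc(a, 12) -> a = 0; heap: [0-11 ALLOC][12-47 FREE]
Op 5: b = malloc(4) -> b = 12; heap: [0-11 ALLOC][12-15 ALLOC][16-47 FREE]
Op 6: c = malloc(15) -> c = 16; heap: [0-11 ALLOC][12-15 ALLOC][16-30 ALLOC][31-47 FREE]
Op 7: d = malloc(10) -> d = 31; heap: [0-11 ALLOC][12-15 ALLOC][16-30 ALLOC][31-40 ALLOC][41-47 FREE]
free(d): d = 31 -> block [31-40 ALLOC]; mark free, coalesce with adjacent free neighbors -> [0-11 ALLOC][12-15 ALLOC][16-30 ALLOC][31-47 FREE]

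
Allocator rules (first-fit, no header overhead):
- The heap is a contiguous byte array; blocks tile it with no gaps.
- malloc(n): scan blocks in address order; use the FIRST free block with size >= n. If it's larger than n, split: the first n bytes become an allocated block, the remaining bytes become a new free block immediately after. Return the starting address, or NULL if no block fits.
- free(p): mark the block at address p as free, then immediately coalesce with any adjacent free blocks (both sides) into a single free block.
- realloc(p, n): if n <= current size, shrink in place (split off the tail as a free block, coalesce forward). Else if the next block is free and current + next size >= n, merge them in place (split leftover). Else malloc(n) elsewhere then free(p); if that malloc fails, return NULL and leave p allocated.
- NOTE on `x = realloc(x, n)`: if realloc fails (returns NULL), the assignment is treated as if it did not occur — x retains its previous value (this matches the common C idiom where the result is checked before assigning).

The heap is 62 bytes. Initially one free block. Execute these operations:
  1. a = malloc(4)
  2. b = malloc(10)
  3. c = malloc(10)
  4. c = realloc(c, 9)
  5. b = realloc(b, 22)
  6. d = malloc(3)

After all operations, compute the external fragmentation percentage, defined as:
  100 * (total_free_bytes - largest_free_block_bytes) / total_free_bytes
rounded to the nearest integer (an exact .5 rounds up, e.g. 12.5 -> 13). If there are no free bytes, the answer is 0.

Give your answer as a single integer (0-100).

Answer: 29

Derivation:
Op 1: a = malloc(4) -> a = 0; heap: [0-3 ALLOC][4-61 FREE]
Op 2: b = malloc(10) -> b = 4; heap: [0-3 ALLOC][4-13 ALLOC][14-61 FREE]
Op 3: c = malloc(10) -> c = 14; heap: [0-3 ALLOC][4-13 ALLOC][14-23 ALLOC][24-61 FREE]
Op 4: c = realloc(c, 9) -> c = 14; heap: [0-3 ALLOC][4-13 ALLOC][14-22 ALLOC][23-61 FREE]
Op 5: b = realloc(b, 22) -> b = 23; heap: [0-3 ALLOC][4-13 FREE][14-22 ALLOC][23-44 ALLOC][45-61 FREE]
Op 6: d = malloc(3) -> d = 4; heap: [0-3 ALLOC][4-6 ALLOC][7-13 FREE][14-22 ALLOC][23-44 ALLOC][45-61 FREE]
Free blocks: [7 17] total_free=24 largest=17 -> 100*(24-17)/24 = 700/24 ≈ 29.167 -> rounds to 29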